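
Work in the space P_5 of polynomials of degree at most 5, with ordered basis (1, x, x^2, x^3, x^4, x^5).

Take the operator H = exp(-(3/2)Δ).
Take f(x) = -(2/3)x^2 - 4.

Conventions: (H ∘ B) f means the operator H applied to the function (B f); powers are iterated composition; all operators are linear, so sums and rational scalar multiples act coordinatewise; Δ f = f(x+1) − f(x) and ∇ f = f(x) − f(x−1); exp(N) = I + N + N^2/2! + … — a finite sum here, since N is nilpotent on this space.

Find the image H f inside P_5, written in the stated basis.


the result is g(x) = -(2/3)x^2 + 2x - 9/2

order-1 term: 2x + 1
order-2 term: -3/2
the series for exp(-(3/2)Δ) f terminates at order 2
exp(-(3/2)Δ) f = -(2/3)x^2 + 2x - 9/2


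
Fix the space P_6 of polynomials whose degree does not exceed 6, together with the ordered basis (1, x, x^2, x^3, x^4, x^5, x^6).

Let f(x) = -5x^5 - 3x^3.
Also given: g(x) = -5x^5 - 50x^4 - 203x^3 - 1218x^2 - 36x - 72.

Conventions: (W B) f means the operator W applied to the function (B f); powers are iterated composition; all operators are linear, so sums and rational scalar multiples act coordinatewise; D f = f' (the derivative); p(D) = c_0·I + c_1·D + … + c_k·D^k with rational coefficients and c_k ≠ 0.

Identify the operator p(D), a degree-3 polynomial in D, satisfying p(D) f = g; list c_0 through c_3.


D^0 f = -5x^5 - 3x^3
D^1 f = -25x^4 - 9x^2
D^2 f = -100x^3 - 18x
D^3 f = -300x^2 - 18
matching coefficients of g against c_0 f + c_1 Df + … from the top degree down determines the c_i
solution: c_0 = 1, c_1 = 2, c_2 = 2, c_3 = 4

p(D) = I + 2·D + 2·D^2 + 4·D^3, i.e. c_0 = 1, c_1 = 2, c_2 = 2, c_3 = 4


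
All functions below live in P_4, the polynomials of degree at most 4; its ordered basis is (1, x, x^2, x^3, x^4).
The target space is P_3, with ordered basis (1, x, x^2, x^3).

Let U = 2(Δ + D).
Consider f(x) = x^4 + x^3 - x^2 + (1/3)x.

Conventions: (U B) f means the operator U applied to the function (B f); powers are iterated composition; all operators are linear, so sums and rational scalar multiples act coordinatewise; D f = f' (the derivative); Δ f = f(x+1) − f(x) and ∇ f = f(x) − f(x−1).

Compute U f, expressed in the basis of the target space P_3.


the image equals g(x) = 16x^3 + 24x^2 + 6x + 10/3

Δ f = 4x^3 + 9x^2 + 5x + 4/3
D f = 4x^3 + 3x^2 - 2x + 1/3
(Δ + D) f = 8x^3 + 12x^2 + 3x + 5/3
(2(Δ + D)) f = 16x^3 + 24x^2 + 6x + 10/3


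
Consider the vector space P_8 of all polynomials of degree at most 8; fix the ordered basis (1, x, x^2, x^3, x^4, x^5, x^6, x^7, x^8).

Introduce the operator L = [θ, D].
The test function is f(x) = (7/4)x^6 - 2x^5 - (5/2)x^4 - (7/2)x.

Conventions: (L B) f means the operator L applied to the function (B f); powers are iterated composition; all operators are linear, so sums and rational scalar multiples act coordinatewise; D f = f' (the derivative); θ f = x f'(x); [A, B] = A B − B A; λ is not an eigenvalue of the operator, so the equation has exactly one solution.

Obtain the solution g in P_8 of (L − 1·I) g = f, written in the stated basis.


the image equals g(x) = -(7/4)x^6 + (25/2)x^5 - 60x^4 + 240x^3 - 720x^2 + (2887/2)x - 2887/2

write g with unknown coordinates in the stated basis and equate coefficients in (L − 1·I) g = f
solving from the highest basis element down gives g = -(7/4)x^6 + (25/2)x^5 - 60x^4 + 240x^3 - 720x^2 + (2887/2)x - 2887/2
check: L g = (21/2)x^5 - (125/2)x^4 + 240x^3 - 720x^2 + 1440x - 2887/2
so L g − 1·g = (7/4)x^6 - 2x^5 - (5/2)x^4 - (7/2)x = f ✓


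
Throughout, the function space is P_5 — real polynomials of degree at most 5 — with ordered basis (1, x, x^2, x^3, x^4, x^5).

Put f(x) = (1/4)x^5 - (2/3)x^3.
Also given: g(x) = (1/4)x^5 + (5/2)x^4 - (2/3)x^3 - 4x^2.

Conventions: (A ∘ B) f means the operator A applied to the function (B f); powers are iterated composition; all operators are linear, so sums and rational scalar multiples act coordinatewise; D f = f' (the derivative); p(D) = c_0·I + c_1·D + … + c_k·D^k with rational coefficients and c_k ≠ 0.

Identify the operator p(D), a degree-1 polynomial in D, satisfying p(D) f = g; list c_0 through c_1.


p(D) = I + 2·D, i.e. c_0 = 1, c_1 = 2

D^0 f = (1/4)x^5 - (2/3)x^3
D^1 f = (5/4)x^4 - 2x^2
matching coefficients of g against c_0 f + c_1 Df + … from the top degree down determines the c_i
solution: c_0 = 1, c_1 = 2


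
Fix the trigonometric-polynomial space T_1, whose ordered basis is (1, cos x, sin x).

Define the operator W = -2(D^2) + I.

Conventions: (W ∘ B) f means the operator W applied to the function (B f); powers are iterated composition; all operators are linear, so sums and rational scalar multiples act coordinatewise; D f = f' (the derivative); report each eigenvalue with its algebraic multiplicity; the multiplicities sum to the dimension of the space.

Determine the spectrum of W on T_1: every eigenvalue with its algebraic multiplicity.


λ = 1 (multiplicity 1), λ = 3 (multiplicity 2)

image of 1: 1
image of cos x: 3cos x
image of sin x: 3sin x
the matrix is diagonal; its diagonal is (1, 3, 3)
for a triangular matrix the eigenvalues are the diagonal entries, with algebraic multiplicity their repetition count


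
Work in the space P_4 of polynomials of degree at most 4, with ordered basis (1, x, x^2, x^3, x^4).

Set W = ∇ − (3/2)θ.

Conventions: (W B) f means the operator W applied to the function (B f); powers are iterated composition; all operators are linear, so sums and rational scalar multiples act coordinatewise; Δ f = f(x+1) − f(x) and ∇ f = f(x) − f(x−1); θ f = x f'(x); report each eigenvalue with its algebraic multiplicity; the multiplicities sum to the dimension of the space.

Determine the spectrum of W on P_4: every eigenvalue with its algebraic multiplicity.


image of 1: 0
image of x: -(3/2)x + 1
image of x^2: -3x^2 + 2x - 1
image of x^3: -(9/2)x^3 + 3x^2 - 3x + 1
image of x^4: -6x^4 + 4x^3 - 6x^2 + 4x - 1
the matrix is upper triangular; its diagonal is (0, -3/2, -3, -9/2, -6)
for a triangular matrix the eigenvalues are the diagonal entries, with algebraic multiplicity their repetition count

λ = -6 (multiplicity 1), λ = -9/2 (multiplicity 1), λ = -3 (multiplicity 1), λ = -3/2 (multiplicity 1), λ = 0 (multiplicity 1)


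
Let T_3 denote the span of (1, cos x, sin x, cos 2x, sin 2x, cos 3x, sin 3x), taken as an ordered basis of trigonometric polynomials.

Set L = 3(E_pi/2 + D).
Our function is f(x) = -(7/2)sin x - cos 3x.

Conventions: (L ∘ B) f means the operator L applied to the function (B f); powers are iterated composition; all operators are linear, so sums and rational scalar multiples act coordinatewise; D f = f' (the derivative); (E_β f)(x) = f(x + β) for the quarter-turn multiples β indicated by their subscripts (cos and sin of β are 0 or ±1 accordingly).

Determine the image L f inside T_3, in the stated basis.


g(x) = -21cos x + 6sin 3x

E_pi/2 f = -(7/2)cos x - sin 3x
D f = -(7/2)cos x + 3sin 3x
(E_pi/2 + D) f = -7cos x + 2sin 3x
(3(E_pi/2 + D)) f = -21cos x + 6sin 3x


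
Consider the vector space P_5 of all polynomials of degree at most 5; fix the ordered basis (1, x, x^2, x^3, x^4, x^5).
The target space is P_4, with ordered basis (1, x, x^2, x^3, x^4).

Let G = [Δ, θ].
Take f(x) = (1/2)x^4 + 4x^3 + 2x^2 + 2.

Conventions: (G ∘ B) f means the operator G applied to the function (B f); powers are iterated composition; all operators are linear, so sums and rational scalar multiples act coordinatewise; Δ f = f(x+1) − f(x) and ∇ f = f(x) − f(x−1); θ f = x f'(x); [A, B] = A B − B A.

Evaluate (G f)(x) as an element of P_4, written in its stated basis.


θ f = 2x^4 + 12x^3 + 4x^2
Δ θ f = 8x^3 + 48x^2 + 52x + 18
Δ f = 2x^3 + 15x^2 + 18x + 13/2
θ Δ f = 6x^3 + 30x^2 + 18x
[Δ, θ] f = 2x^3 + 18x^2 + 34x + 18

the image equals g(x) = 2x^3 + 18x^2 + 34x + 18


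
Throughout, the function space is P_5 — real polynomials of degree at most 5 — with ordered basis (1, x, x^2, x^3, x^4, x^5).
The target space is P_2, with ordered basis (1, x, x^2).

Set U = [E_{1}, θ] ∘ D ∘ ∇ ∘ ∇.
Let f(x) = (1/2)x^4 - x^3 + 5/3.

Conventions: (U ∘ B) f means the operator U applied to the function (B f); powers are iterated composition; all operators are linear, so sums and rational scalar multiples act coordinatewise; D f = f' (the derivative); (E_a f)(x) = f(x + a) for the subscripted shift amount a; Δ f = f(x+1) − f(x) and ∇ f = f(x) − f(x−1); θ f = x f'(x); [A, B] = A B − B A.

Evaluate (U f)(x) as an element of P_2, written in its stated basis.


g(x) = 12

∇ f = 2x^3 - 6x^2 + 5x - 3/2
∇ ∇ f = 6x^2 - 18x + 13
D (∇ ∘ ∇) f = 12x - 18
θ D (∇ ∘ ∇) f = 12x
E_{1} θ D (∇ ∘ ∇) f = 12x + 12
E_{1} D (∇ ∘ ∇) f = 12x - 6
θ E_{1} D (∇ ∘ ∇) f = 12x
[E_{1}, θ] D (∇ ∘ ∇) f = 12


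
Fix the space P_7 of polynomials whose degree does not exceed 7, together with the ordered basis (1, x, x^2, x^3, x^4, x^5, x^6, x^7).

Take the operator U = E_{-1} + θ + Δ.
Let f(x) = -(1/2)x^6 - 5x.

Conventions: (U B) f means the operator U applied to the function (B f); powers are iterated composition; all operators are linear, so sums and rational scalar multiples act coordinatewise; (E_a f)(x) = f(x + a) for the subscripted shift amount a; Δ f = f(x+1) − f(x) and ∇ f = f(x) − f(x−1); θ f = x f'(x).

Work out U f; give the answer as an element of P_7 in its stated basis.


E_{-1} f = -(1/2)x^6 + 3x^5 - (15/2)x^4 + 10x^3 - (15/2)x^2 - 2x + 9/2
θ f = -3x^6 - 5x
Δ f = -3x^5 - (15/2)x^4 - 10x^3 - (15/2)x^2 - 3x - 11/2
(E_{-1} + θ + Δ) f = -(7/2)x^6 - 15x^4 - 15x^2 - 10x - 1

the image equals g(x) = -(7/2)x^6 - 15x^4 - 15x^2 - 10x - 1


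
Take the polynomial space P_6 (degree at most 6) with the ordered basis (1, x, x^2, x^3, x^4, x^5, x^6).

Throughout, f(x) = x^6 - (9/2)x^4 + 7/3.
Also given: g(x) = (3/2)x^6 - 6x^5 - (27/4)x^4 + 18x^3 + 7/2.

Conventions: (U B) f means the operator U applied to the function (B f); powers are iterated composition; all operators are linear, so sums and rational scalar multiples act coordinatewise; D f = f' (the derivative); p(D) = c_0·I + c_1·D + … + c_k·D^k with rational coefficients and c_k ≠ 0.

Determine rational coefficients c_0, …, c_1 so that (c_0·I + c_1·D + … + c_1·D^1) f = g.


p(D) = (3/2)·I − D, i.e. c_0 = 3/2, c_1 = -1

D^0 f = x^6 - (9/2)x^4 + 7/3
D^1 f = 6x^5 - 18x^3
matching coefficients of g against c_0 f + c_1 Df + … from the top degree down determines the c_i
solution: c_0 = 3/2, c_1 = -1


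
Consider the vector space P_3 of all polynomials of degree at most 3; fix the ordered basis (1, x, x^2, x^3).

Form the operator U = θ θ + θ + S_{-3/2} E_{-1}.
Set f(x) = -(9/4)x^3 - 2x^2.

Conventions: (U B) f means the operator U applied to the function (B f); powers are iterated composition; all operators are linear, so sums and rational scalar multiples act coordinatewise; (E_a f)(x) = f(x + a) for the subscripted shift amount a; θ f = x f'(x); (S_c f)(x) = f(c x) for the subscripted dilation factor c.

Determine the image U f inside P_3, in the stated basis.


the result is g(x) = -(621/32)x^3 - (21/16)x^2 + (33/8)x + 1/4

θ f = -(27/4)x^3 - 4x^2
θ θ f = -(81/4)x^3 - 8x^2
θ f = -(27/4)x^3 - 4x^2
E_{-1} f = -(9/4)x^3 + (19/4)x^2 - (11/4)x + 1/4
S_{-3/2} E_{-1} f = (243/32)x^3 + (171/16)x^2 + (33/8)x + 1/4
(θ θ + θ + S_{-3/2} E_{-1}) f = -(621/32)x^3 - (21/16)x^2 + (33/8)x + 1/4


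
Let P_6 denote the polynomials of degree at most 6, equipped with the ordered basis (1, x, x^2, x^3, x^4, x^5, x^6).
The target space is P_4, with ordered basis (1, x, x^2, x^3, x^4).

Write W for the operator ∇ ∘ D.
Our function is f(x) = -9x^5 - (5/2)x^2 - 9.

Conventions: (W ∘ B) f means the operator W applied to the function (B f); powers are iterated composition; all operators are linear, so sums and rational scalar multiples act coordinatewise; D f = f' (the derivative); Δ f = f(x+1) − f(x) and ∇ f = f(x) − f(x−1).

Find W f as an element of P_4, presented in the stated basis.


D f = -45x^4 - 5x
∇ D f = -180x^3 + 270x^2 - 180x + 40

the image equals g(x) = -180x^3 + 270x^2 - 180x + 40


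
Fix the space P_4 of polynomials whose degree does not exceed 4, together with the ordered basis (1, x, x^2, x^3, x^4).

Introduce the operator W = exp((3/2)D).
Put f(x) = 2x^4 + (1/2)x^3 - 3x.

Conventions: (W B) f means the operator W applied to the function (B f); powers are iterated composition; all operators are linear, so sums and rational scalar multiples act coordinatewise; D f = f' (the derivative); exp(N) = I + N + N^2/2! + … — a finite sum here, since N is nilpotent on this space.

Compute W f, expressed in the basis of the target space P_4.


order-1 term: 12x^3 + (9/4)x^2 - 9/2
order-2 term: 27x^2 + (27/8)x
order-3 term: 27x + 27/16
order-4 term: 81/8
the series for exp((3/2)D) f terminates at order 4
exp((3/2)D) f = 2x^4 + (25/2)x^3 + (117/4)x^2 + (219/8)x + 117/16

g(x) = 2x^4 + (25/2)x^3 + (117/4)x^2 + (219/8)x + 117/16


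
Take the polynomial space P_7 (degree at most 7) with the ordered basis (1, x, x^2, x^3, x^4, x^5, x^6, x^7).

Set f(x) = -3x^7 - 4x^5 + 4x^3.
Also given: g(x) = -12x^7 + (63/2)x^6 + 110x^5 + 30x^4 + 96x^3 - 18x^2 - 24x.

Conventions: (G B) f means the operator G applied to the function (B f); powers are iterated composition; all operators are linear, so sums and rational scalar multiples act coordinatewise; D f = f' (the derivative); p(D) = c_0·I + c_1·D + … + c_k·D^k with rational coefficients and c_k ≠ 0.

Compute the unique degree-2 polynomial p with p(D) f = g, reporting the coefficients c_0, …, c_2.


D^0 f = -3x^7 - 4x^5 + 4x^3
D^1 f = -21x^6 - 20x^4 + 12x^2
D^2 f = -126x^5 - 80x^3 + 24x
matching coefficients of g against c_0 f + c_1 Df + … from the top degree down determines the c_i
solution: c_0 = 4, c_1 = -3/2, c_2 = -1

c_0 = 4, c_1 = -3/2, c_2 = -1


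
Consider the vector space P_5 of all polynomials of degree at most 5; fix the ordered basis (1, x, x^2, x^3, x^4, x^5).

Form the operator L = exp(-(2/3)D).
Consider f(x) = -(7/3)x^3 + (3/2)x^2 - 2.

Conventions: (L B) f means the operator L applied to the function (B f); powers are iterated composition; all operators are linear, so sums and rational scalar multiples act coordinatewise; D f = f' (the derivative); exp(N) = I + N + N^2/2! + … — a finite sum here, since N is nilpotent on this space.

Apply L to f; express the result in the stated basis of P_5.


the result is g(x) = -(7/3)x^3 + (37/6)x^2 - (46/9)x - 52/81

order-1 term: (14/3)x^2 - 2x
order-2 term: -(28/9)x + 2/3
order-3 term: 56/81
the series for exp(-(2/3)D) f terminates at order 3
exp(-(2/3)D) f = -(7/3)x^3 + (37/6)x^2 - (46/9)x - 52/81


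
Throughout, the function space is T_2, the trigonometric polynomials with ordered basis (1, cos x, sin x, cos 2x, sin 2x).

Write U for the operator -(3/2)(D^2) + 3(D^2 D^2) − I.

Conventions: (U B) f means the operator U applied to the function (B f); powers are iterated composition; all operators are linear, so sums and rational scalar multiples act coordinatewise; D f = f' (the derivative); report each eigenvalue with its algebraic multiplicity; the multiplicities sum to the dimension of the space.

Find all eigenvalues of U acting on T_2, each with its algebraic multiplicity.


image of 1: -1
image of cos x: (7/2)cos x
image of sin x: (7/2)sin x
image of cos 2x: 53cos 2x
image of sin 2x: 53sin 2x
the matrix is diagonal; its diagonal is (-1, 7/2, 7/2, 53, 53)
for a triangular matrix the eigenvalues are the diagonal entries, with algebraic multiplicity their repetition count

λ = -1 (multiplicity 1), λ = 7/2 (multiplicity 2), λ = 53 (multiplicity 2)


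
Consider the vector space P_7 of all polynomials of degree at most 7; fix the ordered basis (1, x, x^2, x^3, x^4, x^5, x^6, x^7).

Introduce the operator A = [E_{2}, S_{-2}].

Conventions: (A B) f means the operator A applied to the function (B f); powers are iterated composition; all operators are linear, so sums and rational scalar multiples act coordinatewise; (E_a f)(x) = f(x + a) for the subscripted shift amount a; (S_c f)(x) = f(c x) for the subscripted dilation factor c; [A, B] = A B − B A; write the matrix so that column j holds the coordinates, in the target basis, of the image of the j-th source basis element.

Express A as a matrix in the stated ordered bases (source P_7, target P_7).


image of 1: 0
image of x: -6
image of x^2: 24x + 12
image of x^3: -72x^2 - 72x - 72
image of x^4: 192x^3 + 288x^2 + 576x + 240
image of x^5: -480x^4 - 960x^3 - 2880x^2 - 2400x - 1056
image of x^6: 1152x^5 + 2880x^4 + 11520x^3 + 14400x^2 + 12672x + 4032
image of x^7: -2688x^6 - 8064x^5 - 40320x^4 - 67200x^3 - 88704x^2 - 56448x - 16512
each image's coordinates form column j of the matrix

the matrix is [[0, -6, 12, -72, 240, -1056, 4032, -16512]; [0, 0, 24, -72, 576, -2400, 12672, -56448]; [0, 0, 0, -72, 288, -2880, 14400, -88704]; [0, 0, 0, 0, 192, -960, 11520, -67200]; [0, 0, 0, 0, 0, -480, 2880, -40320]; [0, 0, 0, 0, 0, 0, 1152, -8064]; [0, 0, 0, 0, 0, 0, 0, -2688]; [0, 0, 0, 0, 0, 0, 0, 0]] (rows listed top to bottom)


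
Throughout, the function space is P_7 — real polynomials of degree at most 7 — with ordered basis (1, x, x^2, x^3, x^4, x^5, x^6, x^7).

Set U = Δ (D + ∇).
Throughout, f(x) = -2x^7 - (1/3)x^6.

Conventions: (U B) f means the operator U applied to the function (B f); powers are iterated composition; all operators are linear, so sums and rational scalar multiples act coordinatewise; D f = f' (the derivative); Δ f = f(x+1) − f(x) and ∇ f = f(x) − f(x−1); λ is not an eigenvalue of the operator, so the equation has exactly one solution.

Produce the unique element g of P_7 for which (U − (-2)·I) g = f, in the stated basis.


write g with unknown coordinates in the stated basis and equate coefficients in (U − (-2)·I) g = f
solving from the highest basis element down gives g = -x^7 - (1/6)x^6 + 42x^5 + (115/2)x^4 - 730x^3 - 1260x^2 + (6871/2)x + 10025/3
check: U g = -84x^5 - 115x^4 + 1460x^3 + 2520x^2 - 6871x - 20050/3
so U g − (-2)·g = -2x^7 - (1/3)x^6 = f ✓

the image equals g(x) = -x^7 - (1/6)x^6 + 42x^5 + (115/2)x^4 - 730x^3 - 1260x^2 + (6871/2)x + 10025/3


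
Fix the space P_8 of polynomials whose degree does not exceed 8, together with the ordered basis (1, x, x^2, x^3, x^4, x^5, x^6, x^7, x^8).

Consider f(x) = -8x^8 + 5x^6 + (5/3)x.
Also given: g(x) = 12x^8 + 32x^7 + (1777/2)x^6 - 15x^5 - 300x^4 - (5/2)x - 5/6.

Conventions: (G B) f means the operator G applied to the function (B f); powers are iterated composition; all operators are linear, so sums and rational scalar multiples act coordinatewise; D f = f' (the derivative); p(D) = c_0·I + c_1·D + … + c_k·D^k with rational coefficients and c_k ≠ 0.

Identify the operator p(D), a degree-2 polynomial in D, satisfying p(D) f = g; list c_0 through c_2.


D^0 f = -8x^8 + 5x^6 + (5/3)x
D^1 f = -64x^7 + 30x^5 + 5/3
D^2 f = -448x^6 + 150x^4
matching coefficients of g against c_0 f + c_1 Df + … from the top degree down determines the c_i
solution: c_0 = -3/2, c_1 = -1/2, c_2 = -2

p(D) = -(3/2)·I − (1/2)·D − 2·D^2, i.e. c_0 = -3/2, c_1 = -1/2, c_2 = -2


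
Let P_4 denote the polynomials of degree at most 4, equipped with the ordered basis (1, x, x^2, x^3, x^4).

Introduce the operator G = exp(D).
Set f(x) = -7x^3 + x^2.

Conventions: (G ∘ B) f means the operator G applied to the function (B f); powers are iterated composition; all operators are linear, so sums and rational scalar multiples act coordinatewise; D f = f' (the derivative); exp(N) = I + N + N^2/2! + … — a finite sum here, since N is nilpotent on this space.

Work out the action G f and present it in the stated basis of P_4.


order-1 term: -21x^2 + 2x
order-2 term: -21x + 1
order-3 term: -7
the series for exp(D) f terminates at order 3
exp(D) f = -7x^3 - 20x^2 - 19x - 6

g(x) = -7x^3 - 20x^2 - 19x - 6


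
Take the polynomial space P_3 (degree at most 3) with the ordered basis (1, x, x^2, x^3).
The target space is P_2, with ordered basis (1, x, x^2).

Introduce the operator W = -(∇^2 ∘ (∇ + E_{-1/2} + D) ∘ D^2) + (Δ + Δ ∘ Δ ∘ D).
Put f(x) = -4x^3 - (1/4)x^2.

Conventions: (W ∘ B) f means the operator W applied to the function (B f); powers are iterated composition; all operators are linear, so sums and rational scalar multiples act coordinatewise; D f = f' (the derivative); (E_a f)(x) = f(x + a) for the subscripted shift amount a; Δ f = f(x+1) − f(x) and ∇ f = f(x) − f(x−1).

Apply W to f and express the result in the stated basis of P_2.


D f = -12x^2 - (1/2)x
D D f = -24x - 1/2
∇ D^2 f = -24
E_{-1/2} D^2 f = -24x + 23/2
D D^2 f = -24
(∇ + E_{-1/2} + D) D^2 f = -24x - 73/2
∇ (∇ + E_{-1/2} + D) D^2 f = -24
∇ ∇ (∇ + E_{-1/2} + D) D^2 f = 0
(-(∇^2 ∘ (∇ + E_{-1/2} + D) ∘ D^2)) f = 0
Δ f = -12x^2 - (25/2)x - 17/4
D f = -12x^2 - (1/2)x
Δ D f = -24x - 25/2
Δ Δ D f = -24
(Δ + Δ ∘ Δ ∘ D) f = -12x^2 - (25/2)x - 113/4
(-(∇^2 ∘ (∇ + E_{-1/2} + D) ∘ D^2) + (Δ + Δ ∘ Δ ∘ D)) f = -12x^2 - (25/2)x - 113/4

the result is g(x) = -12x^2 - (25/2)x - 113/4


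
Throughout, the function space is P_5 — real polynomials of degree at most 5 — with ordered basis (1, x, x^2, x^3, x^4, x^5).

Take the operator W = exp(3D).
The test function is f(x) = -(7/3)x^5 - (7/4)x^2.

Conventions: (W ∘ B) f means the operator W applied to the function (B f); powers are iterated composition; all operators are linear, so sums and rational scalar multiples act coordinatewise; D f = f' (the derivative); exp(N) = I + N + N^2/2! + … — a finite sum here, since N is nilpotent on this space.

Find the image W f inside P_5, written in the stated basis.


order-1 term: -35x^4 - (21/2)x
order-2 term: -210x^3 - 63/4
order-3 term: -630x^2
order-4 term: -945x
order-5 term: -567
the series for exp(3D) f terminates at order 5
exp(3D) f = -(7/3)x^5 - 35x^4 - 210x^3 - (2527/4)x^2 - (1911/2)x - 2331/4

g(x) = -(7/3)x^5 - 35x^4 - 210x^3 - (2527/4)x^2 - (1911/2)x - 2331/4


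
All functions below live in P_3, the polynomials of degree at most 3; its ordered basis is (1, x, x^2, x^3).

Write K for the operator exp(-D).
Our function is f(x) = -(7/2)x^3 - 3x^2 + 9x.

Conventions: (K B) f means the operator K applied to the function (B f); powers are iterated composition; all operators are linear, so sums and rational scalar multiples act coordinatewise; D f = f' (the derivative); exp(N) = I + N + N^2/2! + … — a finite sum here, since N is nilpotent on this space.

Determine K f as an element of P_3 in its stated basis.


g(x) = -(7/2)x^3 + (15/2)x^2 + (9/2)x - 17/2

order-1 term: (21/2)x^2 + 6x - 9
order-2 term: -(21/2)x - 3
order-3 term: 7/2
the series for exp(-D) f terminates at order 3
exp(-D) f = -(7/2)x^3 + (15/2)x^2 + (9/2)x - 17/2


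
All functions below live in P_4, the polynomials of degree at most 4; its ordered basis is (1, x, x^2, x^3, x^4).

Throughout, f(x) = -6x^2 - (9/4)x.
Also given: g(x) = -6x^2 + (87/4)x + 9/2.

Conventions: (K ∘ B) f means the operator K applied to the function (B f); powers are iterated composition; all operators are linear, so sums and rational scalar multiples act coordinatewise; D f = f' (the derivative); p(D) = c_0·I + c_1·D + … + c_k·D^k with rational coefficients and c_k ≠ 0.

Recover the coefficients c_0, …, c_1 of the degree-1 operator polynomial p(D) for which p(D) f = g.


D^0 f = -6x^2 - (9/4)x
D^1 f = -12x - 9/4
matching coefficients of g against c_0 f + c_1 Df + … from the top degree down determines the c_i
solution: c_0 = 1, c_1 = -2

p(D) = I − 2·D, i.e. c_0 = 1, c_1 = -2


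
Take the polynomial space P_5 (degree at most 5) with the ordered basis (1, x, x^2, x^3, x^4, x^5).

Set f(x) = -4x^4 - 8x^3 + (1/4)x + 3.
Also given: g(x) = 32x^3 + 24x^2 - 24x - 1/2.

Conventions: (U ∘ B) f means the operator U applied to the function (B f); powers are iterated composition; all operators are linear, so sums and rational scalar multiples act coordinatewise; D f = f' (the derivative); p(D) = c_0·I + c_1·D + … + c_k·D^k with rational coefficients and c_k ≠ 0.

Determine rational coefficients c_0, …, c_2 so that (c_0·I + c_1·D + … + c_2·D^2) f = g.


D^0 f = -4x^4 - 8x^3 + (1/4)x + 3
D^1 f = -16x^3 - 24x^2 + 1/4
D^2 f = -48x^2 - 48x
matching coefficients of g against c_0 f + c_1 Df + … from the top degree down determines the c_i
solution: c_0 = 0, c_1 = -2, c_2 = 1/2

p(D) = -2·D + (1/2)·D^2, i.e. c_0 = 0, c_1 = -2, c_2 = 1/2


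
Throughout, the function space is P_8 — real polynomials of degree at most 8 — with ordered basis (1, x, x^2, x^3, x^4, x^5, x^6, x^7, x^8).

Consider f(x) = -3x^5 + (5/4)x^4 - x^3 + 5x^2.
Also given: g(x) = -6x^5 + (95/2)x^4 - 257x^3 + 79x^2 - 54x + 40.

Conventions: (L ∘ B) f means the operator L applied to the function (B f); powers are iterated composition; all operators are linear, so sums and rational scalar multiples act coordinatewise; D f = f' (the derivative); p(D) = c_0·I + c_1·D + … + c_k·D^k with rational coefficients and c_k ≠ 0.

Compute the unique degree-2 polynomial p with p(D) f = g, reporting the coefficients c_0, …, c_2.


p(D) = 2·I − 3·D + 4·D^2, i.e. c_0 = 2, c_1 = -3, c_2 = 4

D^0 f = -3x^5 + (5/4)x^4 - x^3 + 5x^2
D^1 f = -15x^4 + 5x^3 - 3x^2 + 10x
D^2 f = -60x^3 + 15x^2 - 6x + 10
matching coefficients of g against c_0 f + c_1 Df + … from the top degree down determines the c_i
solution: c_0 = 2, c_1 = -3, c_2 = 4


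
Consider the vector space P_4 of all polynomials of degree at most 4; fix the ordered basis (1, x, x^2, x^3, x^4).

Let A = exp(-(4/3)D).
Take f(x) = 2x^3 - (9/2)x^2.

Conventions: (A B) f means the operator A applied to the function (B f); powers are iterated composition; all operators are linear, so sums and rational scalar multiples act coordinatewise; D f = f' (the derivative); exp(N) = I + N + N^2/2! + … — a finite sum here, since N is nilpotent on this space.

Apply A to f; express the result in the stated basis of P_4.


the result is g(x) = 2x^3 - (25/2)x^2 + (68/3)x - 344/27

order-1 term: -8x^2 + 12x
order-2 term: (32/3)x - 8
order-3 term: -128/27
the series for exp(-(4/3)D) f terminates at order 3
exp(-(4/3)D) f = 2x^3 - (25/2)x^2 + (68/3)x - 344/27


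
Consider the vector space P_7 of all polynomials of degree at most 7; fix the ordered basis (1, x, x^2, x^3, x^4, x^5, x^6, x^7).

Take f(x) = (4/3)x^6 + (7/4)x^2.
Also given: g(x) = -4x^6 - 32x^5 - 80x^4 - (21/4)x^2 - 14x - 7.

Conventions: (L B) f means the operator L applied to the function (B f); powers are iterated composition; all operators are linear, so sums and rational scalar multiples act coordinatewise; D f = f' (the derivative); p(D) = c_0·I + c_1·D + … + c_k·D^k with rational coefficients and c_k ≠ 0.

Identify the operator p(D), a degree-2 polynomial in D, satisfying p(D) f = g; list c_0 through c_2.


c_0 = -3, c_1 = -4, c_2 = -2

D^0 f = (4/3)x^6 + (7/4)x^2
D^1 f = 8x^5 + (7/2)x
D^2 f = 40x^4 + 7/2
matching coefficients of g against c_0 f + c_1 Df + … from the top degree down determines the c_i
solution: c_0 = -3, c_1 = -4, c_2 = -2


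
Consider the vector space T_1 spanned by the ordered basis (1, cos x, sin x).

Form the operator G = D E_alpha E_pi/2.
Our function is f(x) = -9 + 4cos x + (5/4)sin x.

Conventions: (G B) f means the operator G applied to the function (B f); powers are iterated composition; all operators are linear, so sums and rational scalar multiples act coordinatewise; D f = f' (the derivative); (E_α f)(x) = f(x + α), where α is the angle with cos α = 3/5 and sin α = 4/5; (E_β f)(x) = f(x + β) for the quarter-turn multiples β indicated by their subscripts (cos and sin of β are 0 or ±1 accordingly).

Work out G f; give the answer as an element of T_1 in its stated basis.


g(x) = -(17/5)cos x + (49/20)sin x

E_pi/2 f = -9 + (5/4)cos x - 4sin x
E_alpha E_pi/2 f = -9 - (49/20)cos x - (17/5)sin x
D E_alpha E_pi/2 f = -(17/5)cos x + (49/20)sin x


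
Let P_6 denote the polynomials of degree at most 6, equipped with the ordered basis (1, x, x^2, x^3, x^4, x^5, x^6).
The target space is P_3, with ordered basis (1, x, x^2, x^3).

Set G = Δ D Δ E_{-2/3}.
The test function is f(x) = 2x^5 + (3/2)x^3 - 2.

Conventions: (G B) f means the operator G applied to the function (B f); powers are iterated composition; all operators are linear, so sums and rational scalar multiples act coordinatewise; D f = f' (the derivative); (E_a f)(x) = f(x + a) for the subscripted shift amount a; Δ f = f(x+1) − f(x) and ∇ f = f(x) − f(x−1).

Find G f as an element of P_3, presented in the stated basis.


E_{-2/3} f = 2x^5 - (20/3)x^4 + (187/18)x^3 - (241/27)x^2 + (322/81)x - 658/243
Δ E_{-2/3} f = 10x^4 - (20/3)x^3 + (67/6)x^2 - (181/54)x + 125/162
D Δ E_{-2/3} f = 40x^3 - 20x^2 + (67/3)x - 181/54
Δ D Δ E_{-2/3} f = 120x^2 + 80x + 127/3

the result is g(x) = 120x^2 + 80x + 127/3


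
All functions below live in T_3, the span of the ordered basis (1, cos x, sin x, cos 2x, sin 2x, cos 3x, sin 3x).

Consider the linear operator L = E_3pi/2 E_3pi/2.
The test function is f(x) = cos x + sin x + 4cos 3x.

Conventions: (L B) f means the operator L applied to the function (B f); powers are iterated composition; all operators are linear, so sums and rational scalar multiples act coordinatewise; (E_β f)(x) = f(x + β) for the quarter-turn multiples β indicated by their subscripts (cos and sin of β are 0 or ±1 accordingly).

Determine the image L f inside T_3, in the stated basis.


g(x) = -cos x - sin x - 4cos 3x

E_3pi/2 f = -cos x + sin x - 4sin 3x
E_3pi/2 E_3pi/2 f = -cos x - sin x - 4cos 3x


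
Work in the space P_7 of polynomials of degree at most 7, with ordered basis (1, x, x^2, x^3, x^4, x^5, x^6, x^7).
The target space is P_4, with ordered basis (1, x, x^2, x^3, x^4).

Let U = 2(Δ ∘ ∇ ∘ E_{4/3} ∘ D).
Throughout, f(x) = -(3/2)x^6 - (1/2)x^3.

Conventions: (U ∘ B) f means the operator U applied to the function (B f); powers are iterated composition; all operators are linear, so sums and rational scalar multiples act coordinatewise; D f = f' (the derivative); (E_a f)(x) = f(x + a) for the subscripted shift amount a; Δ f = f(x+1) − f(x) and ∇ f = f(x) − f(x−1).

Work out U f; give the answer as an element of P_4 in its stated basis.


the image equals g(x) = -360x^3 - 1440x^2 - 2100x - 3298/3

D f = -9x^5 - (3/2)x^2
E_{4/3} D f = -9x^5 - 60x^4 - 160x^3 - (1289/6)x^2 - (1316/9)x - 1096/27
∇ E_{4/3} D f = -45x^4 - 150x^3 - 210x^2 - (434/3)x - 727/18
Δ (∇ ∘ E_{4/3} ∘ D) f = -180x^3 - 720x^2 - 1050x - 1649/3
(2(Δ ∘ ∇ ∘ E_{4/3} ∘ D)) f = -360x^3 - 1440x^2 - 2100x - 3298/3


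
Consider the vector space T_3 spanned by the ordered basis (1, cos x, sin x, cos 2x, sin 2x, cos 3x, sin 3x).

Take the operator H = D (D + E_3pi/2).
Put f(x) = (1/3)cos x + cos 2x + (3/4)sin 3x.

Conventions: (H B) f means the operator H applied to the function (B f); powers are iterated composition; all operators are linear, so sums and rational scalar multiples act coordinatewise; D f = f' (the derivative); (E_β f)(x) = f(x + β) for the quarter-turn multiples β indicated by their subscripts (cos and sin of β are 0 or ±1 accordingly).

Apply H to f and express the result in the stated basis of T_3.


the result is g(x) = -4cos 2x + 2sin 2x - 9sin 3x

D f = -(1/3)sin x - 2sin 2x + (9/4)cos 3x
E_3pi/2 f = (1/3)sin x - cos 2x + (3/4)cos 3x
(D + E_3pi/2) f = -cos 2x - 2sin 2x + 3cos 3x
D (D + E_3pi/2) f = -4cos 2x + 2sin 2x - 9sin 3x


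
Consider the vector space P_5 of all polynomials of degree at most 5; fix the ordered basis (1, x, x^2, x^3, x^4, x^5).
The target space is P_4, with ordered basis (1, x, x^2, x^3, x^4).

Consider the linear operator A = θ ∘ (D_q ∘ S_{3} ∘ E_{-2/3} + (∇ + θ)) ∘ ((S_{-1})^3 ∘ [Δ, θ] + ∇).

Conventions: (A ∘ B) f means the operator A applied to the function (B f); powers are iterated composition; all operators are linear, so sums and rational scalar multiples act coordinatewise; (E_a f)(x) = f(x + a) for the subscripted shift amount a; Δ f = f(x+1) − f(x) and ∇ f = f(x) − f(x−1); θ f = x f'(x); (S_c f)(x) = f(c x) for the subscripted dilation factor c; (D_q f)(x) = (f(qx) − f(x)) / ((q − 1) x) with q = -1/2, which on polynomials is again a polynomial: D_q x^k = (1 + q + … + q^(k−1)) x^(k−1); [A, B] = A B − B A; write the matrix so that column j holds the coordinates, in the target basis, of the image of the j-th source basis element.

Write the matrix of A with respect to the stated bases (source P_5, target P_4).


image of 1: 0
image of x: 0
image of x^2: 0
image of x^3: 24x^2 + 30x
image of x^4: 24x^2 + 31x
image of x^5: 160x^4 + (5475/4)x^3 - 2435x^2 + 755x
each image's coordinates form column j of the matrix

the matrix is [[0, 0, 0, 0, 0, 0]; [0, 0, 0, 30, 31, 755]; [0, 0, 0, 24, 24, -2435]; [0, 0, 0, 0, 0, 5475/4]; [0, 0, 0, 0, 0, 160]] (rows listed top to bottom)


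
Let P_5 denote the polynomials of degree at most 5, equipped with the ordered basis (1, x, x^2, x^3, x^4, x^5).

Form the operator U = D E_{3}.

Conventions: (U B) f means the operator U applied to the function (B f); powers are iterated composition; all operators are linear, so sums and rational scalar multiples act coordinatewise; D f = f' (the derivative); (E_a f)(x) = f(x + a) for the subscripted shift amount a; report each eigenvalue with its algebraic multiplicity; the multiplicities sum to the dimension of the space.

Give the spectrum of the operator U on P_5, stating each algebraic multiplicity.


image of 1: 0
image of x: 1
image of x^2: 2x + 6
image of x^3: 3x^2 + 18x + 27
image of x^4: 4x^3 + 36x^2 + 108x + 108
image of x^5: 5x^4 + 60x^3 + 270x^2 + 540x + 405
the matrix is upper triangular; its diagonal is (0, 0, 0, 0, 0, 0)
for a triangular matrix the eigenvalues are the diagonal entries, with algebraic multiplicity their repetition count

λ = 0 (multiplicity 6)


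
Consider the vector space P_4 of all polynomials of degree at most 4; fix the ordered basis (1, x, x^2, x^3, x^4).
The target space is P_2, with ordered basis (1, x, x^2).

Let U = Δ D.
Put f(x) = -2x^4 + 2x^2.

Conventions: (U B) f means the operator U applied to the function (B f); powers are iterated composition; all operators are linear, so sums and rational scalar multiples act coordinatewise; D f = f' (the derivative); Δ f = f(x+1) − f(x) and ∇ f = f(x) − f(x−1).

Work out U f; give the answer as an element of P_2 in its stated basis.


D f = -8x^3 + 4x
Δ D f = -24x^2 - 24x - 4

the result is g(x) = -24x^2 - 24x - 4


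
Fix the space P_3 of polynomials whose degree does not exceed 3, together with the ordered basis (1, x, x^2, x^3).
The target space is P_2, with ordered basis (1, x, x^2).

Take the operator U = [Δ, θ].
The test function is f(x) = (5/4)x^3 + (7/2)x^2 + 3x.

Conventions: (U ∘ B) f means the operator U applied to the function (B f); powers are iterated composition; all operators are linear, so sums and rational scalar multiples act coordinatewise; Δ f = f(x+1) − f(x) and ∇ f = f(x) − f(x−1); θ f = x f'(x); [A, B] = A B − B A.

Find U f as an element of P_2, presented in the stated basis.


θ f = (15/4)x^3 + 7x^2 + 3x
Δ θ f = (45/4)x^2 + (101/4)x + 55/4
Δ f = (15/4)x^2 + (43/4)x + 31/4
θ Δ f = (15/2)x^2 + (43/4)x
[Δ, θ] f = (15/4)x^2 + (29/2)x + 55/4

the result is g(x) = (15/4)x^2 + (29/2)x + 55/4


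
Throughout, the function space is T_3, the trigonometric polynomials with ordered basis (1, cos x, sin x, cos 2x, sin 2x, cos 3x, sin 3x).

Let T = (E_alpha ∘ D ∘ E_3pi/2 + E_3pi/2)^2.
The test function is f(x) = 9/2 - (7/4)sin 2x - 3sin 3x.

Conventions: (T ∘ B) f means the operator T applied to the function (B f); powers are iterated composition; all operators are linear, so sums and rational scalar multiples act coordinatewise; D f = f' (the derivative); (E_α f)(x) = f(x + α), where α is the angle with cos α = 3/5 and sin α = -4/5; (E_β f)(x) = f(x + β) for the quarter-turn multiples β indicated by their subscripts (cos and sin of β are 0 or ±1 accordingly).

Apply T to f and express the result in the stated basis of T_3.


E_3pi/2 f = 9/2 + (7/4)sin 2x - 3cos 3x
D E_3pi/2 f = (7/2)cos 2x + 9sin 3x
E_alpha D E_3pi/2 f = -(49/50)cos 2x + (84/25)sin 2x - (396/125)cos 3x - (1053/125)sin 3x
E_3pi/2 f = 9/2 + (7/4)sin 2x - 3cos 3x
(E_alpha ∘ D ∘ E_3pi/2 + E_3pi/2) f = 9/2 - (49/50)cos 2x + (511/100)sin 2x - (771/125)cos 3x - (1053/125)sin 3x
E_3pi/2 (E_alpha ∘ D ∘ E_3pi/2 + E_3pi/2) f = 9/2 + (49/50)cos 2x - (511/100)sin 2x - (1053/125)cos 3x + (771/125)sin 3x
D E_3pi/2 (E_alpha ∘ D ∘ E_3pi/2 + E_3pi/2) f = -(511/50)cos 2x - (49/25)sin 2x + (2313/125)cos 3x + (3159/125)sin 3x
E_alpha D E_3pi/2 (E_alpha ∘ D ∘ E_3pi/2 + E_3pi/2) f = (5929/1250)cos 2x - (5789/625)sin 2x - (409617/15625)cos 3x - (267831/15625)sin 3x
E_3pi/2 (E_alpha ∘ D ∘ E_3pi/2 + E_3pi/2) f = 9/2 + (49/50)cos 2x - (511/100)sin 2x - (1053/125)cos 3x + (771/125)sin 3x
(E_alpha ∘ D ∘ E_3pi/2 + E_3pi/2) (E_alpha ∘ D ∘ E_3pi/2 + E_3pi/2) f = 9/2 + (3577/625)cos 2x - (35931/2500)sin 2x - (541242/15625)cos 3x - (171456/15625)sin 3x

the image equals g(x) = 9/2 + (3577/625)cos 2x - (35931/2500)sin 2x - (541242/15625)cos 3x - (171456/15625)sin 3x


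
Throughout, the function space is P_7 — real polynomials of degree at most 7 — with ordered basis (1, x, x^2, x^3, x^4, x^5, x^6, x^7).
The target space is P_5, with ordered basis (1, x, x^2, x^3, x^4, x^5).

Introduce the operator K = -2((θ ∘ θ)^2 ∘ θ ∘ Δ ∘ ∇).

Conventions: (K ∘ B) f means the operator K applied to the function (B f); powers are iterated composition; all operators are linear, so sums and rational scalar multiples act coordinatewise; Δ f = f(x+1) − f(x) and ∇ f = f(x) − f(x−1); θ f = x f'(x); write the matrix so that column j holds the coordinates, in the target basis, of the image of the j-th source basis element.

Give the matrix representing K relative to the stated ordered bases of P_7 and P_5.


the matrix is [[0, 0, 0, 0, 0, 0, 0, 0]; [0, 0, 0, -12, 0, -20, 0, -28]; [0, 0, 0, 0, -768, 0, -1920, 0]; [0, 0, 0, 0, 0, -9720, 0, -34020]; [0, 0, 0, 0, 0, 0, -61440, 0]; [0, 0, 0, 0, 0, 0, 0, -262500]] (rows listed top to bottom)

image of 1: 0
image of x: 0
image of x^2: 0
image of x^3: -12x
image of x^4: -768x^2
image of x^5: -9720x^3 - 20x
image of x^6: -61440x^4 - 1920x^2
image of x^7: -262500x^5 - 34020x^3 - 28x
each image's coordinates form column j of the matrix


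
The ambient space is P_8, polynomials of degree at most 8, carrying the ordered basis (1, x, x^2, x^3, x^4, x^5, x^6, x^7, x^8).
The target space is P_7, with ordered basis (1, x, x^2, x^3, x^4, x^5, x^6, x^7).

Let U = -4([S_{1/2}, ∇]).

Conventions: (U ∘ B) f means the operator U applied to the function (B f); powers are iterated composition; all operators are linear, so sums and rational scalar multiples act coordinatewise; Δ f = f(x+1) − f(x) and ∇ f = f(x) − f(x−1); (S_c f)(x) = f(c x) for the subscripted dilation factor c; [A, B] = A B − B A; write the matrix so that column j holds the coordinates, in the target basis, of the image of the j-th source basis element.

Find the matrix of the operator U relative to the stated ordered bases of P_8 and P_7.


image of 1: 0
image of x: -2
image of x^2: -2x + 3
image of x^3: -(3/2)x^2 + (9/2)x - 7/2
image of x^4: -x^3 + (9/2)x^2 - 7x + 15/4
image of x^5: -(5/8)x^4 + (15/4)x^3 - (35/4)x^2 + (75/8)x - 31/8
image of x^6: -(3/8)x^5 + (45/16)x^4 - (35/4)x^3 + (225/16)x^2 - (93/8)x + 63/16
image of x^7: -(7/32)x^6 + (63/32)x^5 - (245/32)x^4 + (525/32)x^3 - (651/32)x^2 + (441/32)x - 127/32
image of x^8: -(1/8)x^7 + (21/16)x^6 - (49/8)x^5 + (525/32)x^4 - (217/8)x^3 + (441/16)x^2 - (127/8)x + 255/64
each image's coordinates form column j of the matrix

the matrix is [[0, -2, 3, -7/2, 15/4, -31/8, 63/16, -127/32, 255/64]; [0, 0, -2, 9/2, -7, 75/8, -93/8, 441/32, -127/8]; [0, 0, 0, -3/2, 9/2, -35/4, 225/16, -651/32, 441/16]; [0, 0, 0, 0, -1, 15/4, -35/4, 525/32, -217/8]; [0, 0, 0, 0, 0, -5/8, 45/16, -245/32, 525/32]; [0, 0, 0, 0, 0, 0, -3/8, 63/32, -49/8]; [0, 0, 0, 0, 0, 0, 0, -7/32, 21/16]; [0, 0, 0, 0, 0, 0, 0, 0, -1/8]] (rows listed top to bottom)
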